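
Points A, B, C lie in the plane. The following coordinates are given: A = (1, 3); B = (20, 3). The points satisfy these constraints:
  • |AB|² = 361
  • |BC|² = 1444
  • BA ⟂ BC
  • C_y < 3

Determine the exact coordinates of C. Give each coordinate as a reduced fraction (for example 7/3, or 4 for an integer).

C = (20, -35)

1. C_x = 20  [[BA ⟂ BC ⇒ -19x+380=0] ∩ [|C−(20, 3)|²=1444]]
2. C_y = -35  [[BA ⟂ BC ⇒ -19x+380=0] ∩ [|C−(20, 3)|²=1444]]
   so C = (20, -35)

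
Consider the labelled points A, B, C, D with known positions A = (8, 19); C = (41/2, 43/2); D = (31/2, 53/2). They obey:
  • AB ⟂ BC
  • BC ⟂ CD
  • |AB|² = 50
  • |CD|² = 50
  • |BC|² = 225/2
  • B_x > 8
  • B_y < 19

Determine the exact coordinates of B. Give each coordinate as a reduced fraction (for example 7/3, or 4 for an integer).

B = (13, 14)

1. B_x = 13  [[BC ⟂ CD ⇒ 5x-5y+5=0] ∩ [|B−(8, 19)|²=50]]
2. B_y = 14  [[BC ⟂ CD ⇒ 5x-5y+5=0] ∩ [|B−(8, 19)|²=50]]
   so B = (13, 14)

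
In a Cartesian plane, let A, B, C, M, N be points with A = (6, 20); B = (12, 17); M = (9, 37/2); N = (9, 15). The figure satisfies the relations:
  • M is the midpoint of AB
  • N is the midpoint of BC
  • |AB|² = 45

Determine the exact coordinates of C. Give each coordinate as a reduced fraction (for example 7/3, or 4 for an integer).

1. C_x = 6  [C = 2·N−B = 2·(9, 15)−(12, 17)]
2. C_y = 13  [C = 2·N−B = 2·(9, 15)−(12, 17)]
   so C = (6, 13)

C = (6, 13)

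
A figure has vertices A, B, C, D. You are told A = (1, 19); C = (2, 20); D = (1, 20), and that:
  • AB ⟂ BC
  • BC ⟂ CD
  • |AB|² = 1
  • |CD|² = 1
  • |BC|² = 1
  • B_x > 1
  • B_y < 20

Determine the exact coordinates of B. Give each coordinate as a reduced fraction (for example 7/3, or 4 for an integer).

1. B_x = 2  [[BC ⟂ CD ⇒ 1x-2=0] ∩ [|B−(1, 19)|²=1]]
2. B_y = 19  [[BC ⟂ CD ⇒ 1x-2=0] ∩ [|B−(1, 19)|²=1]]
   so B = (2, 19)

B = (2, 19)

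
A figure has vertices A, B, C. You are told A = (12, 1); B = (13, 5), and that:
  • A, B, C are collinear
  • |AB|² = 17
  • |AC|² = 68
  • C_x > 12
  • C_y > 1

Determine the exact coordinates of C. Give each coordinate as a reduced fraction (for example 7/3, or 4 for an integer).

1. C_x = 14  [[A, B, C are collinear ⇒ -4x+1y+47=0] ∩ [|C−(12, 1)|²=68]]
2. C_y = 9  [[A, B, C are collinear ⇒ -4x+1y+47=0] ∩ [|C−(12, 1)|²=68]]
   so C = (14, 9)

C = (14, 9)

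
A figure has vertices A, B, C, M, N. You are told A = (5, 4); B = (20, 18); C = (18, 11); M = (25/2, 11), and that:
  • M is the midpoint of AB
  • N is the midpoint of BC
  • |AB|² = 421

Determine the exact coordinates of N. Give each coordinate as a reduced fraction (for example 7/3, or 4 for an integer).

1. N_x = 19  [2·N = B+C = (20, 18)+(18, 11)]
2. N_y = 29/2  [2·N = B+C = (20, 18)+(18, 11)]
   so N = (19, 29/2)

N = (19, 29/2)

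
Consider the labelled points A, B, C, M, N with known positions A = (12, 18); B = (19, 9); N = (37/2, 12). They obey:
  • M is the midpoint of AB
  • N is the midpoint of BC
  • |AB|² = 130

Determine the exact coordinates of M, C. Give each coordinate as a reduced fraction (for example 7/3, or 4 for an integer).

1. M_x = 31/2  [2·M = A+B = (12, 18)+(19, 9)]
2. M_y = 27/2  [2·M = A+B = (12, 18)+(19, 9)]
   so M = (31/2, 27/2)
3. C_x = 18  [C = 2·N−B = 2·(37/2, 12)−(19, 9)]
4. C_y = 15  [C = 2·N−B = 2·(37/2, 12)−(19, 9)]
   so C = (18, 15)

M = (31/2, 27/2)
C = (18, 15)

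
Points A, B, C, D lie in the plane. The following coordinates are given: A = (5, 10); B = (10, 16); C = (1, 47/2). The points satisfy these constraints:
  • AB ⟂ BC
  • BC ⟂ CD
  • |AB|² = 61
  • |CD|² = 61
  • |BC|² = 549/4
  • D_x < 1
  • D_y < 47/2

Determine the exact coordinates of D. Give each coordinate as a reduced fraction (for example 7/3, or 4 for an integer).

D = (-4, 35/2)

1. D_x = -4  [[BC ⟂ CD ⇒ -9x+15/2y-669/4=0] ∩ [|D−(1, 47/2)|²=61]]
2. D_y = 35/2  [[BC ⟂ CD ⇒ -9x+15/2y-669/4=0] ∩ [|D−(1, 47/2)|²=61]]
   so D = (-4, 35/2)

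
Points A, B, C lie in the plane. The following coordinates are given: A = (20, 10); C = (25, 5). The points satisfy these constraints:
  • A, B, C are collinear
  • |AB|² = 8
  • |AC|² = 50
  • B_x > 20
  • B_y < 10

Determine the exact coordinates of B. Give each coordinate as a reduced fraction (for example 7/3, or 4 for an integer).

1. B_x = 22  [[A, B, C are collinear ⇒ -5x-5y+150=0] ∩ [|B−(20, 10)|²=8]]
2. B_y = 8  [[A, B, C are collinear ⇒ -5x-5y+150=0] ∩ [|B−(20, 10)|²=8]]
   so B = (22, 8)

B = (22, 8)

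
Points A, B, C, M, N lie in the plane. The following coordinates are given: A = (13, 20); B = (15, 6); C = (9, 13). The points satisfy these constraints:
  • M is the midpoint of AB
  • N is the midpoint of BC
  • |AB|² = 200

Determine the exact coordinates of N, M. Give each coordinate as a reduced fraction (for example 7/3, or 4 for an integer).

1. M_x = 14  [2·M = A+B = (13, 20)+(15, 6)]
2. M_y = 13  [2·M = A+B = (13, 20)+(15, 6)]
   so M = (14, 13)
3. N_x = 12  [2·N = B+C = (15, 6)+(9, 13)]
4. N_y = 19/2  [2·N = B+C = (15, 6)+(9, 13)]
   so N = (12, 19/2)

N = (12, 19/2)
M = (14, 13)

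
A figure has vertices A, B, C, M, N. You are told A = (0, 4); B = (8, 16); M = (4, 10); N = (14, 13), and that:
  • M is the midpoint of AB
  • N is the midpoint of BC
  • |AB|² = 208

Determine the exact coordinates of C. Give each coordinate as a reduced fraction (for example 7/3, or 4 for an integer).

1. C_x = 20  [C = 2·N−B = 2·(14, 13)−(8, 16)]
2. C_y = 10  [C = 2·N−B = 2·(14, 13)−(8, 16)]
   so C = (20, 10)

C = (20, 10)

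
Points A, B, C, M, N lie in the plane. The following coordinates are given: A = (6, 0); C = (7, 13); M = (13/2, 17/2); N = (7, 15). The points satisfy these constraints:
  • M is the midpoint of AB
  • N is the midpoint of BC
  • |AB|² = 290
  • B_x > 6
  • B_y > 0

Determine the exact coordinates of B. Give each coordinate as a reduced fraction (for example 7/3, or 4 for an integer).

B = (7, 17)

1. B_x = 7  [B = 2·M−A = 2·(13/2, 17/2)−(6, 0)]
2. B_y = 17  [B = 2·M−A = 2·(13/2, 17/2)−(6, 0)]
   so B = (7, 17)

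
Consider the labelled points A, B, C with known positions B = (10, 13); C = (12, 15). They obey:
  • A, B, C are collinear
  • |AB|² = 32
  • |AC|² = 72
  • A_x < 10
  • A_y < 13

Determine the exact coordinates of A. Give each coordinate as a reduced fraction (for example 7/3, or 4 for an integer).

A = (6, 9)

1. A_x = 6  [[A, B, C are collinear ⇒ -2x+2y-6=0] ∩ [|A−(10, 13)|²=32]]
2. A_y = 9  [[A, B, C are collinear ⇒ -2x+2y-6=0] ∩ [|A−(10, 13)|²=32]]
   so A = (6, 9)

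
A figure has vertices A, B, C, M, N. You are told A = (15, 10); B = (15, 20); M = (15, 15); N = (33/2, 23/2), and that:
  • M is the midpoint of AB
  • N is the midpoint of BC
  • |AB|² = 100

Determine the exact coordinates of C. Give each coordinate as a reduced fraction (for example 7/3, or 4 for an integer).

1. C_x = 18  [C = 2·N−B = 2·(33/2, 23/2)−(15, 20)]
2. C_y = 3  [C = 2·N−B = 2·(33/2, 23/2)−(15, 20)]
   so C = (18, 3)

C = (18, 3)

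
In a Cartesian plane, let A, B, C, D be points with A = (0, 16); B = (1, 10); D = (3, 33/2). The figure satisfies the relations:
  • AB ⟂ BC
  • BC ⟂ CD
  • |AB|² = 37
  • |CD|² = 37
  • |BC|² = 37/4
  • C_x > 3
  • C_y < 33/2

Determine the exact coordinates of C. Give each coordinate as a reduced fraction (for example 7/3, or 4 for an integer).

C = (4, 21/2)

1. C_x = 4  [[AB ⟂ BC ⇒ 1x-6y+59=0] ∩ [|C−(3, 33/2)|²=37]]
2. C_y = 21/2  [[AB ⟂ BC ⇒ 1x-6y+59=0] ∩ [|C−(3, 33/2)|²=37]]
   so C = (4, 21/2)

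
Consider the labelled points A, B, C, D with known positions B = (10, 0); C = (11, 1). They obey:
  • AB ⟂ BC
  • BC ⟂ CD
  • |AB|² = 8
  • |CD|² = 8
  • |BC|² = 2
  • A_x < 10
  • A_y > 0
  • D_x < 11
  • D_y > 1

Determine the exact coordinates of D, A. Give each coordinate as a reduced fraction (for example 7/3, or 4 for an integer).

1. D_x = 9  [[BC ⟂ CD ⇒ 1x+1y-12=0] ∩ [|D−(11, 1)|²=8]]
2. D_y = 3  [[BC ⟂ CD ⇒ 1x+1y-12=0] ∩ [|D−(11, 1)|²=8]]
   so D = (9, 3)
3. A_x = 8  [[AB ⟂ BC ⇒ -1x-1y+10=0] ∩ [|A−(10, 0)|²=8]]
4. A_y = 2  [[AB ⟂ BC ⇒ -1x-1y+10=0] ∩ [|A−(10, 0)|²=8]]
   so A = (8, 2)

D = (9, 3)
A = (8, 2)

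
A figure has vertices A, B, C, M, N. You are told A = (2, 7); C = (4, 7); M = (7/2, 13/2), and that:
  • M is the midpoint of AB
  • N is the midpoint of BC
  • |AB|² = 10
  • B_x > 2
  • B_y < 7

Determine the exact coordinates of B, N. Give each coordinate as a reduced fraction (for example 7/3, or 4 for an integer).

B = (5, 6)
N = (9/2, 13/2)

1. B_x = 5  [B = 2·M−A = 2·(7/2, 13/2)−(2, 7)]
2. B_y = 6  [B = 2·M−A = 2·(7/2, 13/2)−(2, 7)]
   so B = (5, 6)
3. N_x = 9/2  [2·N = B+C = (5, 6)+(4, 7)]
4. N_y = 13/2  [2·N = B+C = (5, 6)+(4, 7)]
   so N = (9/2, 13/2)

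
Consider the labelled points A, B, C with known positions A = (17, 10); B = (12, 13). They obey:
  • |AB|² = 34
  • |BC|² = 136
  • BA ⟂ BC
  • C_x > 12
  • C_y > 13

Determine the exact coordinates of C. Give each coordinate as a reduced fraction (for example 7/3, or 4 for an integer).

C = (18, 23)

1. C_x = 18  [[BA ⟂ BC ⇒ 5x-3y-21=0] ∩ [|C−(12, 13)|²=136]]
2. C_y = 23  [[BA ⟂ BC ⇒ 5x-3y-21=0] ∩ [|C−(12, 13)|²=136]]
   so C = (18, 23)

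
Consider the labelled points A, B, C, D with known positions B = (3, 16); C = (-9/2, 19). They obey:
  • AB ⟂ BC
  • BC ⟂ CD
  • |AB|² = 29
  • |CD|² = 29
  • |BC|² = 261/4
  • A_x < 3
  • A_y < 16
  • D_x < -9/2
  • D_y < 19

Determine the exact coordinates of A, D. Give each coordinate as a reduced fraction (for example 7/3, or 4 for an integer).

A = (1, 11)
D = (-13/2, 14)

1. A_x = 1  [[AB ⟂ BC ⇒ 15/2x-3y+51/2=0] ∩ [|A−(3, 16)|²=29]]
2. A_y = 11  [[AB ⟂ BC ⇒ 15/2x-3y+51/2=0] ∩ [|A−(3, 16)|²=29]]
   so A = (1, 11)
3. D_x = -13/2  [[BC ⟂ CD ⇒ -15/2x+3y-363/4=0] ∩ [|D−(-9/2, 19)|²=29]]
4. D_y = 14  [[BC ⟂ CD ⇒ -15/2x+3y-363/4=0] ∩ [|D−(-9/2, 19)|²=29]]
   so D = (-13/2, 14)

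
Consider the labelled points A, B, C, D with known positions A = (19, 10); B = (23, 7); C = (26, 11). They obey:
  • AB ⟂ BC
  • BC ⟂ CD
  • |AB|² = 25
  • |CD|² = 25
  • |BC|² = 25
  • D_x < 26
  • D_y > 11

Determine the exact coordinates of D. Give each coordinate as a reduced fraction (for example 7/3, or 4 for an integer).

1. D_x = 22  [[BC ⟂ CD ⇒ 3x+4y-122=0] ∩ [|D−(26, 11)|²=25]]
2. D_y = 14  [[BC ⟂ CD ⇒ 3x+4y-122=0] ∩ [|D−(26, 11)|²=25]]
   so D = (22, 14)

D = (22, 14)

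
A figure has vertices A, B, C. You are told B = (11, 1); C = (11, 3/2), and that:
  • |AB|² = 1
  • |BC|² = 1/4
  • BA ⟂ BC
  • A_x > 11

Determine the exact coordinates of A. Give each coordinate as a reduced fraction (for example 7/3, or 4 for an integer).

1. A_x = 12  [[BA ⟂ BC ⇒ 1/2y-1/2=0] ∩ [|A−(11, 1)|²=1]]
2. A_y = 1  [[BA ⟂ BC ⇒ 1/2y-1/2=0] ∩ [|A−(11, 1)|²=1]]
   so A = (12, 1)

A = (12, 1)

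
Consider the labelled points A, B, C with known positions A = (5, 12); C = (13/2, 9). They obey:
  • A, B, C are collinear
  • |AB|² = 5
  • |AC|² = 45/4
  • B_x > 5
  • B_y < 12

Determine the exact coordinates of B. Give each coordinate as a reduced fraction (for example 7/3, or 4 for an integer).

1. B_x = 6  [[A, B, C are collinear ⇒ -3x-3/2y+33=0] ∩ [|B−(5, 12)|²=5]]
2. B_y = 10  [[A, B, C are collinear ⇒ -3x-3/2y+33=0] ∩ [|B−(5, 12)|²=5]]
   so B = (6, 10)

B = (6, 10)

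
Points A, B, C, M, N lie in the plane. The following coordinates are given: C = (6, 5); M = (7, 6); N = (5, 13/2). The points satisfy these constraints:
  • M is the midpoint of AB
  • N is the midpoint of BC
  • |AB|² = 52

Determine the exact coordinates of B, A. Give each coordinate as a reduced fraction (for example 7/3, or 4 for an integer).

1. B_x = 4  [B = 2·N−C = 2·(5, 13/2)−(6, 5)]
2. B_y = 8  [B = 2·N−C = 2·(5, 13/2)−(6, 5)]
   so B = (4, 8)
3. A_x = 10  [A = 2·M−B = 2·(7, 6)−(4, 8)]
4. A_y = 4  [A = 2·M−B = 2·(7, 6)−(4, 8)]
   so A = (10, 4)

B = (4, 8)
A = (10, 4)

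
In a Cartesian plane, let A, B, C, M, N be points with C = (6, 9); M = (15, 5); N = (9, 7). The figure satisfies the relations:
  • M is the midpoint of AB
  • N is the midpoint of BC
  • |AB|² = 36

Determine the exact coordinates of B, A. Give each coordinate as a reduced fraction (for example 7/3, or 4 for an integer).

1. B_x = 12  [B = 2·N−C = 2·(9, 7)−(6, 9)]
2. B_y = 5  [B = 2·N−C = 2·(9, 7)−(6, 9)]
   so B = (12, 5)
3. A_x = 18  [A = 2·M−B = 2·(15, 5)−(12, 5)]
4. A_y = 5  [A = 2·M−B = 2·(15, 5)−(12, 5)]
   so A = (18, 5)

B = (12, 5)
A = (18, 5)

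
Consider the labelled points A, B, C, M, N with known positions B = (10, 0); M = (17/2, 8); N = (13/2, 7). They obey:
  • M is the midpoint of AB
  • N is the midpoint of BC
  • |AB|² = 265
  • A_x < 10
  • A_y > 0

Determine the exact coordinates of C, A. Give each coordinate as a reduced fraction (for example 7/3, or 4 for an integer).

1. A_x = 7  [A = 2·M−B = 2·(17/2, 8)−(10, 0)]
2. A_y = 16  [A = 2·M−B = 2·(17/2, 8)−(10, 0)]
   so A = (7, 16)
3. C_x = 3  [C = 2·N−B = 2·(13/2, 7)−(10, 0)]
4. C_y = 14  [C = 2·N−B = 2·(13/2, 7)−(10, 0)]
   so C = (3, 14)

C = (3, 14)
A = (7, 16)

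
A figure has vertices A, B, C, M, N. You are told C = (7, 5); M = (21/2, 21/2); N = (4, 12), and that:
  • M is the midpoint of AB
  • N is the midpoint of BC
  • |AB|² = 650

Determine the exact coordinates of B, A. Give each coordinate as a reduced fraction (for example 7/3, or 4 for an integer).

B = (1, 19)
A = (20, 2)

1. B_x = 1  [B = 2·N−C = 2·(4, 12)−(7, 5)]
2. B_y = 19  [B = 2·N−C = 2·(4, 12)−(7, 5)]
   so B = (1, 19)
3. A_x = 20  [A = 2·M−B = 2·(21/2, 21/2)−(1, 19)]
4. A_y = 2  [A = 2·M−B = 2·(21/2, 21/2)−(1, 19)]
   so A = (20, 2)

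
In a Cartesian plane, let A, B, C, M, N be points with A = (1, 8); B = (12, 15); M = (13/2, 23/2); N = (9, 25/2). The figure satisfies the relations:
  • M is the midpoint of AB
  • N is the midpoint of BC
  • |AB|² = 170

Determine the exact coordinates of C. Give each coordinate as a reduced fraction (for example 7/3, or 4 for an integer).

1. C_x = 6  [C = 2·N−B = 2·(9, 25/2)−(12, 15)]
2. C_y = 10  [C = 2·N−B = 2·(9, 25/2)−(12, 15)]
   so C = (6, 10)

C = (6, 10)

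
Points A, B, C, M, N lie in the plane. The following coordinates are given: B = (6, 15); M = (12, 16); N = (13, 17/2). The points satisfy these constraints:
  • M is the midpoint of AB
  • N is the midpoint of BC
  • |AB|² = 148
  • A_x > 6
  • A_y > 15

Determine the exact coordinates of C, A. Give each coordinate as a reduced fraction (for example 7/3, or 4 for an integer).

1. A_x = 18  [A = 2·M−B = 2·(12, 16)−(6, 15)]
2. A_y = 17  [A = 2·M−B = 2·(12, 16)−(6, 15)]
   so A = (18, 17)
3. C_x = 20  [C = 2·N−B = 2·(13, 17/2)−(6, 15)]
4. C_y = 2  [C = 2·N−B = 2·(13, 17/2)−(6, 15)]
   so C = (20, 2)

C = (20, 2)
A = (18, 17)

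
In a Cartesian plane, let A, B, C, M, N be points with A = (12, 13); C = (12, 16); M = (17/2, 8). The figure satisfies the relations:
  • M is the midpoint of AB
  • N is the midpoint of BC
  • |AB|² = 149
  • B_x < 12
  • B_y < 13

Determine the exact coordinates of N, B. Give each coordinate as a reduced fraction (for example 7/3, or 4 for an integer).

N = (17/2, 19/2)
B = (5, 3)

1. B_x = 5  [B = 2·M−A = 2·(17/2, 8)−(12, 13)]
2. B_y = 3  [B = 2·M−A = 2·(17/2, 8)−(12, 13)]
   so B = (5, 3)
3. N_x = 17/2  [2·N = B+C = (5, 3)+(12, 16)]
4. N_y = 19/2  [2·N = B+C = (5, 3)+(12, 16)]
   so N = (17/2, 19/2)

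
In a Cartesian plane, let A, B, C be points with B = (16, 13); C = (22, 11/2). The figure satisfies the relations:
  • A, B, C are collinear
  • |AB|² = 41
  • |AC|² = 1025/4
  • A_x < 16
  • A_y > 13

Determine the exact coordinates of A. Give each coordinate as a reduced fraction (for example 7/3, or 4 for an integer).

1. A_x = 12  [[A, B, C are collinear ⇒ 15/2x+6y-198=0] ∩ [|A−(16, 13)|²=41]]
2. A_y = 18  [[A, B, C are collinear ⇒ 15/2x+6y-198=0] ∩ [|A−(16, 13)|²=41]]
   so A = (12, 18)

A = (12, 18)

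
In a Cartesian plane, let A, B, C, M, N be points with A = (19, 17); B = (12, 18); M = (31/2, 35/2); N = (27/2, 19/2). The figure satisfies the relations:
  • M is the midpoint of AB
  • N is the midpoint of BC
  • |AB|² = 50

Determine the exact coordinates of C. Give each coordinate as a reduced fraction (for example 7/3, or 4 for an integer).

1. C_x = 15  [C = 2·N−B = 2·(27/2, 19/2)−(12, 18)]
2. C_y = 1  [C = 2·N−B = 2·(27/2, 19/2)−(12, 18)]
   so C = (15, 1)

C = (15, 1)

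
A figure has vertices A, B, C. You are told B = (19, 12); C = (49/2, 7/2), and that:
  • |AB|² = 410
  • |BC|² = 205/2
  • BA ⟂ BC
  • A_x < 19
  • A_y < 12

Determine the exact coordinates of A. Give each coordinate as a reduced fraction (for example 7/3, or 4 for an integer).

A = (2, 1)

1. A_x = 2  [[BA ⟂ BC ⇒ 11/2x-17/2y-5/2=0] ∩ [|A−(19, 12)|²=410]]
2. A_y = 1  [[BA ⟂ BC ⇒ 11/2x-17/2y-5/2=0] ∩ [|A−(19, 12)|²=410]]
   so A = (2, 1)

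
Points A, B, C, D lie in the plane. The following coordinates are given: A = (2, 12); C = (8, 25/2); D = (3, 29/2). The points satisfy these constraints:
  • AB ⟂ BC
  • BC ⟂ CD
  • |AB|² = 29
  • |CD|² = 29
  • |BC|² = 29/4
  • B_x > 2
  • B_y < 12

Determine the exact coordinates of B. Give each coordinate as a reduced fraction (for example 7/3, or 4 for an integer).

1. B_x = 7  [[BC ⟂ CD ⇒ 5x-2y-15=0] ∩ [|B−(2, 12)|²=29]]
2. B_y = 10  [[BC ⟂ CD ⇒ 5x-2y-15=0] ∩ [|B−(2, 12)|²=29]]
   so B = (7, 10)

B = (7, 10)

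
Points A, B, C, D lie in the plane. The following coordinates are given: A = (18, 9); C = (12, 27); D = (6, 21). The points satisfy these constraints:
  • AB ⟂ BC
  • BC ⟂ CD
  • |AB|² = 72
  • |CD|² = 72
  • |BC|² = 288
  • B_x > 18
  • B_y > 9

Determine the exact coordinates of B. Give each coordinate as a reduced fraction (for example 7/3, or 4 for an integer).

1. B_x = 24  [[BC ⟂ CD ⇒ 6x+6y-234=0] ∩ [|B−(18, 9)|²=72]]
2. B_y = 15  [[BC ⟂ CD ⇒ 6x+6y-234=0] ∩ [|B−(18, 9)|²=72]]
   so B = (24, 15)

B = (24, 15)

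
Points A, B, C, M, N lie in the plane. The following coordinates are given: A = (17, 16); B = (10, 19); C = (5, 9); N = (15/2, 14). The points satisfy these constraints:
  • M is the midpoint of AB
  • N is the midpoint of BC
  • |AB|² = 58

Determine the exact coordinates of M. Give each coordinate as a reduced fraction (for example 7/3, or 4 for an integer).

1. M_x = 27/2  [2·M = A+B = (17, 16)+(10, 19)]
2. M_y = 35/2  [2·M = A+B = (17, 16)+(10, 19)]
   so M = (27/2, 35/2)

M = (27/2, 35/2)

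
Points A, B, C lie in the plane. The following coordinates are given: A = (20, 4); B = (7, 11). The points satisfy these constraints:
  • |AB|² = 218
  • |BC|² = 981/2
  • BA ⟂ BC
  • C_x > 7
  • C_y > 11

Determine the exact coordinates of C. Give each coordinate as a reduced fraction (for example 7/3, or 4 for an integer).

C = (35/2, 61/2)

1. C_x = 35/2  [[BA ⟂ BC ⇒ 13x-7y-14=0] ∩ [|C−(7, 11)|²=981/2]]
2. C_y = 61/2  [[BA ⟂ BC ⇒ 13x-7y-14=0] ∩ [|C−(7, 11)|²=981/2]]
   so C = (35/2, 61/2)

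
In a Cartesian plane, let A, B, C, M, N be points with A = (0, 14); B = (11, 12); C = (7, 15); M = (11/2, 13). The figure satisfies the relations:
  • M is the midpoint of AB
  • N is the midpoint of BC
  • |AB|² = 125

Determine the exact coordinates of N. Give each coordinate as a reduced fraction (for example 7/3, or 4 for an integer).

1. N_x = 9  [2·N = B+C = (11, 12)+(7, 15)]
2. N_y = 27/2  [2·N = B+C = (11, 12)+(7, 15)]
   so N = (9, 27/2)

N = (9, 27/2)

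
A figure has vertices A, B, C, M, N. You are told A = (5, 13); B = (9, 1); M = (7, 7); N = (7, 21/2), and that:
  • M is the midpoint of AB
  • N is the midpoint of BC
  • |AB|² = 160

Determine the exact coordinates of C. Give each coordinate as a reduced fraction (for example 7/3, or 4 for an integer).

1. C_x = 5  [C = 2·N−B = 2·(7, 21/2)−(9, 1)]
2. C_y = 20  [C = 2·N−B = 2·(7, 21/2)−(9, 1)]
   so C = (5, 20)

C = (5, 20)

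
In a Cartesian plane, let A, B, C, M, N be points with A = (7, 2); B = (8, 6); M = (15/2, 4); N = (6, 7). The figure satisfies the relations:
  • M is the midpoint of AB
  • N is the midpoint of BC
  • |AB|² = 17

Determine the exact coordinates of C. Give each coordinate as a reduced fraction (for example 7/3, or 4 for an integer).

1. C_x = 4  [C = 2·N−B = 2·(6, 7)−(8, 6)]
2. C_y = 8  [C = 2·N−B = 2·(6, 7)−(8, 6)]
   so C = (4, 8)

C = (4, 8)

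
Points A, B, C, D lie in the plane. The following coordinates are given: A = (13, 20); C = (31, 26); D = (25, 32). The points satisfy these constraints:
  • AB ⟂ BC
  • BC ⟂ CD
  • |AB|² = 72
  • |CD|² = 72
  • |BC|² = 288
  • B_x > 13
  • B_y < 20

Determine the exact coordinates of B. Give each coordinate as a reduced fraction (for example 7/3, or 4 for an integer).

B = (19, 14)

1. B_x = 19  [[BC ⟂ CD ⇒ 6x-6y-30=0] ∩ [|B−(13, 20)|²=72]]
2. B_y = 14  [[BC ⟂ CD ⇒ 6x-6y-30=0] ∩ [|B−(13, 20)|²=72]]
   so B = (19, 14)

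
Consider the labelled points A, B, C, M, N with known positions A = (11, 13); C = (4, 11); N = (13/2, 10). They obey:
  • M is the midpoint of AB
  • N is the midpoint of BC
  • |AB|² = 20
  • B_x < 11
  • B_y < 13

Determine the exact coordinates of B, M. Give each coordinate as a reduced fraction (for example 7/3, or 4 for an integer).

B = (9, 9)
M = (10, 11)

1. B_x = 9  [B = 2·N−C = 2·(13/2, 10)−(4, 11)]
2. B_y = 9  [B = 2·N−C = 2·(13/2, 10)−(4, 11)]
   so B = (9, 9)
3. M_x = 10  [2·M = A+B = (11, 13)+(9, 9)]
4. M_y = 11  [2·M = A+B = (11, 13)+(9, 9)]
   so M = (10, 11)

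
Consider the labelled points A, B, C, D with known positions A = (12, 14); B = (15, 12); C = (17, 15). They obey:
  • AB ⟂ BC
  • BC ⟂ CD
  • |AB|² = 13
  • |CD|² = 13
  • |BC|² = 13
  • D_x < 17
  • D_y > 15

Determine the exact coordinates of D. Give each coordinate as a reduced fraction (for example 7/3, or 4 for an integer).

D = (14, 17)

1. D_x = 14  [[BC ⟂ CD ⇒ 2x+3y-79=0] ∩ [|D−(17, 15)|²=13]]
2. D_y = 17  [[BC ⟂ CD ⇒ 2x+3y-79=0] ∩ [|D−(17, 15)|²=13]]
   so D = (14, 17)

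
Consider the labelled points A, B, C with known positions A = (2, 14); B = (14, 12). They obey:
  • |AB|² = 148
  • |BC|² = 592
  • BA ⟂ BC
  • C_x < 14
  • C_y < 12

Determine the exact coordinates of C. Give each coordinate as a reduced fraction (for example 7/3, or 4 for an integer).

C = (10, -12)

1. C_x = 10  [[BA ⟂ BC ⇒ -12x+2y+144=0] ∩ [|C−(14, 12)|²=592]]
2. C_y = -12  [[BA ⟂ BC ⇒ -12x+2y+144=0] ∩ [|C−(14, 12)|²=592]]
   so C = (10, -12)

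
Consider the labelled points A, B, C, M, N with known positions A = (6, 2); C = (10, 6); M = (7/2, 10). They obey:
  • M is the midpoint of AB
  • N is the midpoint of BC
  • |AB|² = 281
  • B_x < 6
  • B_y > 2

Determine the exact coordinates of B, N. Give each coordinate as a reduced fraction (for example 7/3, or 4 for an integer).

B = (1, 18)
N = (11/2, 12)

1. B_x = 1  [B = 2·M−A = 2·(7/2, 10)−(6, 2)]
2. B_y = 18  [B = 2·M−A = 2·(7/2, 10)−(6, 2)]
   so B = (1, 18)
3. N_x = 11/2  [2·N = B+C = (1, 18)+(10, 6)]
4. N_y = 12  [2·N = B+C = (1, 18)+(10, 6)]
   so N = (11/2, 12)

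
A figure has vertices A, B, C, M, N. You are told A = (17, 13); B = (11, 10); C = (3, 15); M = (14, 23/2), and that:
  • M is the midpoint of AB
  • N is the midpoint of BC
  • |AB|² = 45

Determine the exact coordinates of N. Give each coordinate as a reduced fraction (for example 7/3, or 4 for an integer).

N = (7, 25/2)

1. N_x = 7  [2·N = B+C = (11, 10)+(3, 15)]
2. N_y = 25/2  [2·N = B+C = (11, 10)+(3, 15)]
   so N = (7, 25/2)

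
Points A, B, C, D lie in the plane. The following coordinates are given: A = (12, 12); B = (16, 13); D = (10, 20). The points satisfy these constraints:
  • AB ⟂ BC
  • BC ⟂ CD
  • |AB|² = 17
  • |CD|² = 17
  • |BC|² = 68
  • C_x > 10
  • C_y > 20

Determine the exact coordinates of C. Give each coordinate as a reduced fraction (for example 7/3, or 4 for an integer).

1. C_x = 14  [[AB ⟂ BC ⇒ 4x+1y-77=0] ∩ [|C−(10, 20)|²=17]]
2. C_y = 21  [[AB ⟂ BC ⇒ 4x+1y-77=0] ∩ [|C−(10, 20)|²=17]]
   so C = (14, 21)

C = (14, 21)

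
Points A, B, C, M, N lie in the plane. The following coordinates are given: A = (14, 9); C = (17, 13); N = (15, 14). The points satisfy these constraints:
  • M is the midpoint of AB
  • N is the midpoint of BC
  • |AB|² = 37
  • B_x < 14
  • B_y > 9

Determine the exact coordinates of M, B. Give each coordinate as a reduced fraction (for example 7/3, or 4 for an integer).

1. B_x = 13  [B = 2·N−C = 2·(15, 14)−(17, 13)]
2. B_y = 15  [B = 2·N−C = 2·(15, 14)−(17, 13)]
   so B = (13, 15)
3. M_x = 27/2  [2·M = A+B = (14, 9)+(13, 15)]
4. M_y = 12  [2·M = A+B = (14, 9)+(13, 15)]
   so M = (27/2, 12)

M = (27/2, 12)
B = (13, 15)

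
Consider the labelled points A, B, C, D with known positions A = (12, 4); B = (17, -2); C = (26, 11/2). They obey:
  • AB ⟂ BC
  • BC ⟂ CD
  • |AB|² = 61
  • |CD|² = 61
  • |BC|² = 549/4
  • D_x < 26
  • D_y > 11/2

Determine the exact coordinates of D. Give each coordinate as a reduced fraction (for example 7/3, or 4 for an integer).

D = (21, 23/2)

1. D_x = 21  [[BC ⟂ CD ⇒ 9x+15/2y-1101/4=0] ∩ [|D−(26, 11/2)|²=61]]
2. D_y = 23/2  [[BC ⟂ CD ⇒ 9x+15/2y-1101/4=0] ∩ [|D−(26, 11/2)|²=61]]
   so D = (21, 23/2)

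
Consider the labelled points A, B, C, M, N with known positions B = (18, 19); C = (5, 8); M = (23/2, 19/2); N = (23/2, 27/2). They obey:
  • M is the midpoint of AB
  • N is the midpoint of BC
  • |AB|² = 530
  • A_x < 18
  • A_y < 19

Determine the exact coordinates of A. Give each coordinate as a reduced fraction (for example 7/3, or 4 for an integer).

1. A_x = 5  [A = 2·M−B = 2·(23/2, 19/2)−(18, 19)]
2. A_y = 0  [A = 2·M−B = 2·(23/2, 19/2)−(18, 19)]
   so A = (5, 0)

A = (5, 0)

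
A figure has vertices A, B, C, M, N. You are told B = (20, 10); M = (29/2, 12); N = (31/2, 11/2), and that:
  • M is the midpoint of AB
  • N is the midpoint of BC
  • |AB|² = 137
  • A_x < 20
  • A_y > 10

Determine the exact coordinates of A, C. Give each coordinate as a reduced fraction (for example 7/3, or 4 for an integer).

A = (9, 14)
C = (11, 1)

1. A_x = 9  [A = 2·M−B = 2·(29/2, 12)−(20, 10)]
2. A_y = 14  [A = 2·M−B = 2·(29/2, 12)−(20, 10)]
   so A = (9, 14)
3. C_x = 11  [C = 2·N−B = 2·(31/2, 11/2)−(20, 10)]
4. C_y = 1  [C = 2·N−B = 2·(31/2, 11/2)−(20, 10)]
   so C = (11, 1)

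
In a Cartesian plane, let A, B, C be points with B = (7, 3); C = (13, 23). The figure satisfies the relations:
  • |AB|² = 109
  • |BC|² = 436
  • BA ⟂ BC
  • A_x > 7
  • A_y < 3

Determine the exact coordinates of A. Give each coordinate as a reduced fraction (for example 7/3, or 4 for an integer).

A = (17, 0)

1. A_x = 17  [[BA ⟂ BC ⇒ 6x+20y-102=0] ∩ [|A−(7, 3)|²=109]]
2. A_y = 0  [[BA ⟂ BC ⇒ 6x+20y-102=0] ∩ [|A−(7, 3)|²=109]]
   so A = (17, 0)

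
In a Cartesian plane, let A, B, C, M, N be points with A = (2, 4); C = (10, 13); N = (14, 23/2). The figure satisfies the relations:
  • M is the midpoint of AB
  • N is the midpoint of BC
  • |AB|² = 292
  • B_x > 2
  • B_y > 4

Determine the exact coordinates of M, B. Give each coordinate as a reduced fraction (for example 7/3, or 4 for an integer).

1. B_x = 18  [B = 2·N−C = 2·(14, 23/2)−(10, 13)]
2. B_y = 10  [B = 2·N−C = 2·(14, 23/2)−(10, 13)]
   so B = (18, 10)
3. M_x = 10  [2·M = A+B = (2, 4)+(18, 10)]
4. M_y = 7  [2·M = A+B = (2, 4)+(18, 10)]
   so M = (10, 7)

M = (10, 7)
B = (18, 10)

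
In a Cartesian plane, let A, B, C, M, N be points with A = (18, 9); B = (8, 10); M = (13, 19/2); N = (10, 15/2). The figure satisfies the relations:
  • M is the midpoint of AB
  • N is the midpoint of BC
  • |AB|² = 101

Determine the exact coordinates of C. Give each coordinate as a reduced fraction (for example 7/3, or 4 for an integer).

1. C_x = 12  [C = 2·N−B = 2·(10, 15/2)−(8, 10)]
2. C_y = 5  [C = 2·N−B = 2·(10, 15/2)−(8, 10)]
   so C = (12, 5)

C = (12, 5)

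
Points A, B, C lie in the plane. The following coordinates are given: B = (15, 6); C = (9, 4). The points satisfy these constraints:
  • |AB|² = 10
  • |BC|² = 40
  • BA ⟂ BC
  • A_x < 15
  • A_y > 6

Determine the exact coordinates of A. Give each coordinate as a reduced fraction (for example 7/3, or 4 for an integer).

A = (14, 9)

1. A_x = 14  [[BA ⟂ BC ⇒ -6x-2y+102=0] ∩ [|A−(15, 6)|²=10]]
2. A_y = 9  [[BA ⟂ BC ⇒ -6x-2y+102=0] ∩ [|A−(15, 6)|²=10]]
   so A = (14, 9)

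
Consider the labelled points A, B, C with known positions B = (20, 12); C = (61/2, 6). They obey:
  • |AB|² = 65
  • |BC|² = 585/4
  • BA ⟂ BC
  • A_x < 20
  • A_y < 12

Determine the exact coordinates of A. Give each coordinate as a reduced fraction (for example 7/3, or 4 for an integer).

A = (16, 5)

1. A_x = 16  [[BA ⟂ BC ⇒ 21/2x-6y-138=0] ∩ [|A−(20, 12)|²=65]]
2. A_y = 5  [[BA ⟂ BC ⇒ 21/2x-6y-138=0] ∩ [|A−(20, 12)|²=65]]
   so A = (16, 5)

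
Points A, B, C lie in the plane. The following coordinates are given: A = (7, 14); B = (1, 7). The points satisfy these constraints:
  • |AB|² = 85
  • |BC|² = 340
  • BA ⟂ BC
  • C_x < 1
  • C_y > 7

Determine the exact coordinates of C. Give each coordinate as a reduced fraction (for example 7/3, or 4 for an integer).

C = (-13, 19)

1. C_x = -13  [[BA ⟂ BC ⇒ 6x+7y-55=0] ∩ [|C−(1, 7)|²=340]]
2. C_y = 19  [[BA ⟂ BC ⇒ 6x+7y-55=0] ∩ [|C−(1, 7)|²=340]]
   so C = (-13, 19)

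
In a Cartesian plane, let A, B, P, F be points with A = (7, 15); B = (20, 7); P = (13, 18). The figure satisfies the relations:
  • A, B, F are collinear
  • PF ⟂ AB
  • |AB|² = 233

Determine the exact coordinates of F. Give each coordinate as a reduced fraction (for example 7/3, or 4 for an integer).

1. F_x = 2333/233  [[A, B, F are collinear ⇒ 8x+13y-251=0] ∩ [PF ⟂ AB ⇒ 13x-8y-25=0]]
2. F_y = 3063/233  [[A, B, F are collinear ⇒ 8x+13y-251=0] ∩ [PF ⟂ AB ⇒ 13x-8y-25=0]]
   so F = (2333/233, 3063/233)

F = (2333/233, 3063/233)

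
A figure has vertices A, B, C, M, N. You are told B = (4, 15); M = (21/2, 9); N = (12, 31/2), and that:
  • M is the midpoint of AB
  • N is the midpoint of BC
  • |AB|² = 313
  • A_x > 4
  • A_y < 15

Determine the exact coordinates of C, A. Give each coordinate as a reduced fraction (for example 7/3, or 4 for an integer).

C = (20, 16)
A = (17, 3)

1. A_x = 17  [A = 2·M−B = 2·(21/2, 9)−(4, 15)]
2. A_y = 3  [A = 2·M−B = 2·(21/2, 9)−(4, 15)]
   so A = (17, 3)
3. C_x = 20  [C = 2·N−B = 2·(12, 31/2)−(4, 15)]
4. C_y = 16  [C = 2·N−B = 2·(12, 31/2)−(4, 15)]
   so C = (20, 16)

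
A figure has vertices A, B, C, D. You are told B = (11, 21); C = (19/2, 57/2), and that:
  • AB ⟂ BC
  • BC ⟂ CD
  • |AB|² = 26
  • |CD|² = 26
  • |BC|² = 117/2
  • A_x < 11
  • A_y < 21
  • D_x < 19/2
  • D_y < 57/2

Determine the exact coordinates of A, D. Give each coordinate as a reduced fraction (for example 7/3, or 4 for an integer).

A = (6, 20)
D = (9/2, 55/2)

1. A_x = 6  [[AB ⟂ BC ⇒ 3/2x-15/2y+141=0] ∩ [|A−(11, 21)|²=26]]
2. A_y = 20  [[AB ⟂ BC ⇒ 3/2x-15/2y+141=0] ∩ [|A−(11, 21)|²=26]]
   so A = (6, 20)
3. D_x = 9/2  [[BC ⟂ CD ⇒ -3/2x+15/2y-399/2=0] ∩ [|D−(19/2, 57/2)|²=26]]
4. D_y = 55/2  [[BC ⟂ CD ⇒ -3/2x+15/2y-399/2=0] ∩ [|D−(19/2, 57/2)|²=26]]
   so D = (9/2, 55/2)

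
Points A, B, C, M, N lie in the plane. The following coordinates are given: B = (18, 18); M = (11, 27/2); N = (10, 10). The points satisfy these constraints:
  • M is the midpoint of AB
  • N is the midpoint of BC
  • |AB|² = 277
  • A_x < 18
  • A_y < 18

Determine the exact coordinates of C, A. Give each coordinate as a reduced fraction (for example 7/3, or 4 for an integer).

C = (2, 2)
A = (4, 9)

1. A_x = 4  [A = 2·M−B = 2·(11, 27/2)−(18, 18)]
2. A_y = 9  [A = 2·M−B = 2·(11, 27/2)−(18, 18)]
   so A = (4, 9)
3. C_x = 2  [C = 2·N−B = 2·(10, 10)−(18, 18)]
4. C_y = 2  [C = 2·N−B = 2·(10, 10)−(18, 18)]
   so C = (2, 2)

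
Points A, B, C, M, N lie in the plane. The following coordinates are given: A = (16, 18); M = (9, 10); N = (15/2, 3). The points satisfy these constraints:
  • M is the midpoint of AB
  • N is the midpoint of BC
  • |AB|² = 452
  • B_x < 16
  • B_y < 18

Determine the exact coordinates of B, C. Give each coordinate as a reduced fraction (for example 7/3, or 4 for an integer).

B = (2, 2)
C = (13, 4)

1. B_x = 2  [B = 2·M−A = 2·(9, 10)−(16, 18)]
2. B_y = 2  [B = 2·M−A = 2·(9, 10)−(16, 18)]
   so B = (2, 2)
3. C_x = 13  [C = 2·N−B = 2·(15/2, 3)−(2, 2)]
4. C_y = 4  [C = 2·N−B = 2·(15/2, 3)−(2, 2)]
   so C = (13, 4)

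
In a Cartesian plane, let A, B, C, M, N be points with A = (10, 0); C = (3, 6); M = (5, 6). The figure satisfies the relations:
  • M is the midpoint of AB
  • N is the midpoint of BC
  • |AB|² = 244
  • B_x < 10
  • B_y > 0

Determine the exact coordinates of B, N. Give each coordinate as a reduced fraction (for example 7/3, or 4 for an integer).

B = (0, 12)
N = (3/2, 9)

1. B_x = 0  [B = 2·M−A = 2·(5, 6)−(10, 0)]
2. B_y = 12  [B = 2·M−A = 2·(5, 6)−(10, 0)]
   so B = (0, 12)
3. N_x = 3/2  [2·N = B+C = (0, 12)+(3, 6)]
4. N_y = 9  [2·N = B+C = (0, 12)+(3, 6)]
   so N = (3/2, 9)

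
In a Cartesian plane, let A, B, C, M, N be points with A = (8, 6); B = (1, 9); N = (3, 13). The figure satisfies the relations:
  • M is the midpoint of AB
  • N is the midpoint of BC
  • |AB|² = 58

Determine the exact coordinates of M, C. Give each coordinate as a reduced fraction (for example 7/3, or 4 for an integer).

M = (9/2, 15/2)
C = (5, 17)

1. M_x = 9/2  [2·M = A+B = (8, 6)+(1, 9)]
2. M_y = 15/2  [2·M = A+B = (8, 6)+(1, 9)]
   so M = (9/2, 15/2)
3. C_x = 5  [C = 2·N−B = 2·(3, 13)−(1, 9)]
4. C_y = 17  [C = 2·N−B = 2·(3, 13)−(1, 9)]
   so C = (5, 17)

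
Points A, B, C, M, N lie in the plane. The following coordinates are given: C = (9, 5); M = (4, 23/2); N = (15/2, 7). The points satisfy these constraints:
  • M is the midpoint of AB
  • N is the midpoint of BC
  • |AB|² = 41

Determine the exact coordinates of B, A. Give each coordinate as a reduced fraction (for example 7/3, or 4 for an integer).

1. B_x = 6  [B = 2·N−C = 2·(15/2, 7)−(9, 5)]
2. B_y = 9  [B = 2·N−C = 2·(15/2, 7)−(9, 5)]
   so B = (6, 9)
3. A_x = 2  [A = 2·M−B = 2·(4, 23/2)−(6, 9)]
4. A_y = 14  [A = 2·M−B = 2·(4, 23/2)−(6, 9)]
   so A = (2, 14)

B = (6, 9)
A = (2, 14)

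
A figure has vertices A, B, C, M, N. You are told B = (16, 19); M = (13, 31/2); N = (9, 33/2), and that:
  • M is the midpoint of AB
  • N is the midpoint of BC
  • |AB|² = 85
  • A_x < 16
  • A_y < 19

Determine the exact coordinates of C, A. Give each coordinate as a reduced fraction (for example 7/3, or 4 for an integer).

C = (2, 14)
A = (10, 12)

1. A_x = 10  [A = 2·M−B = 2·(13, 31/2)−(16, 19)]
2. A_y = 12  [A = 2·M−B = 2·(13, 31/2)−(16, 19)]
   so A = (10, 12)
3. C_x = 2  [C = 2·N−B = 2·(9, 33/2)−(16, 19)]
4. C_y = 14  [C = 2·N−B = 2·(9, 33/2)−(16, 19)]
   so C = (2, 14)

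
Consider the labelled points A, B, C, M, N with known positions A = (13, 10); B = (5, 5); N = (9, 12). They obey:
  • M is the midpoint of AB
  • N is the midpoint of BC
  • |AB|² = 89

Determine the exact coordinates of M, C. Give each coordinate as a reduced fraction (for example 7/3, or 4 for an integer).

M = (9, 15/2)
C = (13, 19)

1. M_x = 9  [2·M = A+B = (13, 10)+(5, 5)]
2. M_y = 15/2  [2·M = A+B = (13, 10)+(5, 5)]
   so M = (9, 15/2)
3. C_x = 13  [C = 2·N−B = 2·(9, 12)−(5, 5)]
4. C_y = 19  [C = 2·N−B = 2·(9, 12)−(5, 5)]
   so C = (13, 19)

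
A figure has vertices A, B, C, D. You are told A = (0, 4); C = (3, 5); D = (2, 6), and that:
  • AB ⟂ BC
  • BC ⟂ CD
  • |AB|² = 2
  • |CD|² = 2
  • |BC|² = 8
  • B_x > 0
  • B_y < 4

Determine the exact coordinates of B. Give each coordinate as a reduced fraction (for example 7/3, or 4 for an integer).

1. B_x = 1  [[BC ⟂ CD ⇒ 1x-1y+2=0] ∩ [|B−(0, 4)|²=2]]
2. B_y = 3  [[BC ⟂ CD ⇒ 1x-1y+2=0] ∩ [|B−(0, 4)|²=2]]
   so B = (1, 3)

B = (1, 3)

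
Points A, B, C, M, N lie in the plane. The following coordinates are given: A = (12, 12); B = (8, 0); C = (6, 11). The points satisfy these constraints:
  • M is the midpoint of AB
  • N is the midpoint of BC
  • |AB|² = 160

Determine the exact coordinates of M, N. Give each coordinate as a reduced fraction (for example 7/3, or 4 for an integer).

1. M_x = 10  [2·M = A+B = (12, 12)+(8, 0)]
2. M_y = 6  [2·M = A+B = (12, 12)+(8, 0)]
   so M = (10, 6)
3. N_x = 7  [2·N = B+C = (8, 0)+(6, 11)]
4. N_y = 11/2  [2·N = B+C = (8, 0)+(6, 11)]
   so N = (7, 11/2)

M = (10, 6)
N = (7, 11/2)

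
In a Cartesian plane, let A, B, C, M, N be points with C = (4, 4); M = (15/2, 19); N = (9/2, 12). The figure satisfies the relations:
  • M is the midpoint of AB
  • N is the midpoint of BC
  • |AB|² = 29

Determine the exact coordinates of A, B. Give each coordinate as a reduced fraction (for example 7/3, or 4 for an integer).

A = (10, 18)
B = (5, 20)

1. B_x = 5  [B = 2·N−C = 2·(9/2, 12)−(4, 4)]
2. B_y = 20  [B = 2·N−C = 2·(9/2, 12)−(4, 4)]
   so B = (5, 20)
3. A_x = 10  [A = 2·M−B = 2·(15/2, 19)−(5, 20)]
4. A_y = 18  [A = 2·M−B = 2·(15/2, 19)−(5, 20)]
   so A = (10, 18)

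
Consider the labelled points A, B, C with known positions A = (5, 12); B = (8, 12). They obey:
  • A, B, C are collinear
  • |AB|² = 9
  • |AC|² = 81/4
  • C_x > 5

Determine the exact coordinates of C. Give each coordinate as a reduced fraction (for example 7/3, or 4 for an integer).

1. C_x = 19/2  [[A, B, C are collinear ⇒ 3y-36=0] ∩ [|C−(5, 12)|²=81/4]]
2. C_y = 12  [[A, B, C are collinear ⇒ 3y-36=0] ∩ [|C−(5, 12)|²=81/4]]
   so C = (19/2, 12)

C = (19/2, 12)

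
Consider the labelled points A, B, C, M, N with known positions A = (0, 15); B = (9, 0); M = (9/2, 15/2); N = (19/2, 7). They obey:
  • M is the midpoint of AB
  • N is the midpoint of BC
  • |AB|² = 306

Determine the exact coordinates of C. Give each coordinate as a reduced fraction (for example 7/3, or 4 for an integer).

C = (10, 14)

1. C_x = 10  [C = 2·N−B = 2·(19/2, 7)−(9, 0)]
2. C_y = 14  [C = 2·N−B = 2·(19/2, 7)−(9, 0)]
   so C = (10, 14)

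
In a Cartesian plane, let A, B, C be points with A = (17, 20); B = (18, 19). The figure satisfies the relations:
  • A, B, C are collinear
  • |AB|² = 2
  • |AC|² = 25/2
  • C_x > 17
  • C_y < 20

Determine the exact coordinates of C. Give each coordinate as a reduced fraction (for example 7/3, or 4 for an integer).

1. C_x = 39/2  [[A, B, C are collinear ⇒ 1x+1y-37=0] ∩ [|C−(17, 20)|²=25/2]]
2. C_y = 35/2  [[A, B, C are collinear ⇒ 1x+1y-37=0] ∩ [|C−(17, 20)|²=25/2]]
   so C = (39/2, 35/2)

C = (39/2, 35/2)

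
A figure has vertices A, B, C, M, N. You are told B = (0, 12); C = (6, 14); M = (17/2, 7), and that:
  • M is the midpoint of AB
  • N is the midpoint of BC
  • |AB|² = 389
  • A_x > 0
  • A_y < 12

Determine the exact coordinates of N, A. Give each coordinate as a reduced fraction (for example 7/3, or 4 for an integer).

N = (3, 13)
A = (17, 2)

1. A_x = 17  [A = 2·M−B = 2·(17/2, 7)−(0, 12)]
2. A_y = 2  [A = 2·M−B = 2·(17/2, 7)−(0, 12)]
   so A = (17, 2)
3. N_x = 3  [2·N = B+C = (0, 12)+(6, 14)]
4. N_y = 13  [2·N = B+C = (0, 12)+(6, 14)]
   so N = (3, 13)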